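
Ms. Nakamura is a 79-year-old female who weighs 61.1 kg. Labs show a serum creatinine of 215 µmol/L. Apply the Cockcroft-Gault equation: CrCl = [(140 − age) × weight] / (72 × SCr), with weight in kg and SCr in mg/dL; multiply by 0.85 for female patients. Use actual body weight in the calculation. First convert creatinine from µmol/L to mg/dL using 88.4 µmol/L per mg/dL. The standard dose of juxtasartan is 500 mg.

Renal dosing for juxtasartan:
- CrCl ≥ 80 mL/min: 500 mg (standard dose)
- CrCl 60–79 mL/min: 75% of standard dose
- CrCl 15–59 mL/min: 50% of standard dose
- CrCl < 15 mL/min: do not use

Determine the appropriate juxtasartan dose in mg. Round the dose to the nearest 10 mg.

250 mg

SCr = 215 / 88.4 = 2.432 mg/dL
CrCl = (140 − 79) × 61.1 / (72 × 2.432) × 0.85 = 3727.1 / 175.10 × 0.85 ≈ 18.1 mL/min
CrCl ≈ 18 mL/min → bracket 15–59 mL/min.
50% of 500 mg = 250 mg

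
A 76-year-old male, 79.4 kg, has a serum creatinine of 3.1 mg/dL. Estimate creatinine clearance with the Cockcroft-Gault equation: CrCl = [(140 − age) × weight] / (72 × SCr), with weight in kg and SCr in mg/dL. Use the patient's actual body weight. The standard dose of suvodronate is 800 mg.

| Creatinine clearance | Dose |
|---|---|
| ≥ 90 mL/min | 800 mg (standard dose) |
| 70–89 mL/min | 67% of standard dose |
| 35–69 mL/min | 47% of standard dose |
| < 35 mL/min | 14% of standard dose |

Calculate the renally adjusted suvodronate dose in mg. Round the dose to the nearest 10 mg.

110 mg

CrCl = (140 − 76) × 79.4 / (72 × 3.1) = 5081.6 / 223.20 ≈ 22.8 mL/min
CrCl ≈ 23 mL/min → bracket < 35 mL/min.
14% of 800 mg = 112 mg → 110 mg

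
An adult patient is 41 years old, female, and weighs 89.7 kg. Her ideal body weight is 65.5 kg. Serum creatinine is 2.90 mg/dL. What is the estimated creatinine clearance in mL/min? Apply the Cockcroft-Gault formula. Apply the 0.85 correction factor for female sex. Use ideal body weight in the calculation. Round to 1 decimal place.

26.4 mL/min

CrCl = (140 − 41) × 65.5 / (72 × 2.9) × 0.85 = 6484.5 / 208.80 × 0.85 ≈ 26.4 mL/min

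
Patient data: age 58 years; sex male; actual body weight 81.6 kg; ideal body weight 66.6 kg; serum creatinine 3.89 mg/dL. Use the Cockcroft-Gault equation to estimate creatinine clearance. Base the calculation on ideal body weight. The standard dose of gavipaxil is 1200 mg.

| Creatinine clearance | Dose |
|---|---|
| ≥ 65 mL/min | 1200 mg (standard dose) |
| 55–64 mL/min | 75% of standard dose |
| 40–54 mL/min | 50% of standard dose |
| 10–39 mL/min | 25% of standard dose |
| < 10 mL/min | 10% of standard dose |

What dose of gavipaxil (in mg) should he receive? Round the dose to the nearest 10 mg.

300 mg

CrCl = (140 − 58) × 66.6 / (72 × 3.89) = 5461.2 / 280.08 ≈ 19.5 mL/min
CrCl ≈ 19 mL/min → bracket 10–39 mL/min.
25% of 1200 mg = 300 mg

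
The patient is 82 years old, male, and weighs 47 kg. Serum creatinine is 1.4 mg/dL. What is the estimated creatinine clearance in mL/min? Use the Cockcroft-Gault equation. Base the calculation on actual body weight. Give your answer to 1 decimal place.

27.0 mL/min

CrCl = (140 − 82) × 47 / (72 × 1.4) = 2726.0 / 100.80 ≈ 27.0 mL/min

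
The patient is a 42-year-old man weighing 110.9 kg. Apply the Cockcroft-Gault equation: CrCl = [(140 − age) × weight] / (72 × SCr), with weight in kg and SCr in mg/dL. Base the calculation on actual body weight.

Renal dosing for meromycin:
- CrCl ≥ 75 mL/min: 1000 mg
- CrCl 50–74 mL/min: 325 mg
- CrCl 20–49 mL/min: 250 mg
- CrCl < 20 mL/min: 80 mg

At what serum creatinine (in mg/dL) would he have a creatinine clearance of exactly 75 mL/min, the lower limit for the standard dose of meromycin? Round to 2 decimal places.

Standard dose requires CrCl ≥ 75 mL/min.
Set (140 − 42) × 110.9 / (72 × SCr) = 75
SCr = (140 − 42) × 110.9 / (72 × 75) = 2.013 mg/dL

2.01 mg/dL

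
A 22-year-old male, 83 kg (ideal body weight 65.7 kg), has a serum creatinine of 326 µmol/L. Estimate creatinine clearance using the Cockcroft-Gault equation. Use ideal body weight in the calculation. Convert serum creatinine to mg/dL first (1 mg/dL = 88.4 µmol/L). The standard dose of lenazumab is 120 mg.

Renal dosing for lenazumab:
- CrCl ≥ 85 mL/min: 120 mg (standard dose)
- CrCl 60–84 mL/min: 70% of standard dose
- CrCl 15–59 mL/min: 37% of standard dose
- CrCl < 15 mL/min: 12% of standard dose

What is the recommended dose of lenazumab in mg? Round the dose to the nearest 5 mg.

SCr = 326 / 88.4 = 3.688 mg/dL
CrCl = (140 − 22) × 65.7 / (72 × 3.688) = 7752.6 / 265.54 ≈ 29.2 mL/min
CrCl ≈ 29 mL/min → bracket 15–59 mL/min.
37% of 120 mg = 44.4 mg → 45 mg

45 mg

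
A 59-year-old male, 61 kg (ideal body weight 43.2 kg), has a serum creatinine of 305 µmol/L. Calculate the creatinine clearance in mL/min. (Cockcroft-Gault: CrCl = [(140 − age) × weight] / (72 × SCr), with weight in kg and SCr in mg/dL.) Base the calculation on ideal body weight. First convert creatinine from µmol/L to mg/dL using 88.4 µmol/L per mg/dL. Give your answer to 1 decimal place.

SCr = 305 / 88.4 = 3.45 mg/dL
CrCl = (140 − 59) × 43.2 / (72 × 3.45) = 3499.2 / 248.40 ≈ 14.1 mL/min

14.1 mL/min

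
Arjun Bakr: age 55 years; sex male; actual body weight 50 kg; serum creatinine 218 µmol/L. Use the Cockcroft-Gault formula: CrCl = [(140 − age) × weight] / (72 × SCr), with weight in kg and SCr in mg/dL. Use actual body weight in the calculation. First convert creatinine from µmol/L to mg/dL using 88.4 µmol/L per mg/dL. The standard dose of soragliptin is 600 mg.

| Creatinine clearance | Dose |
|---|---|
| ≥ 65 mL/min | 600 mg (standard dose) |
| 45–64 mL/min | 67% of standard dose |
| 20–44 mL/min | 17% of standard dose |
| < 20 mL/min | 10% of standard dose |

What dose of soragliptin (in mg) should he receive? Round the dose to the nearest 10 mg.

100 mg

SCr = 218 / 88.4 = 2.466 mg/dL
CrCl = (140 − 55) × 50 / (72 × 2.466) = 4250.0 / 177.55 ≈ 23.9 mL/min
CrCl ≈ 24 mL/min → bracket 20–44 mL/min.
17% of 600 mg = 102 mg → 100 mg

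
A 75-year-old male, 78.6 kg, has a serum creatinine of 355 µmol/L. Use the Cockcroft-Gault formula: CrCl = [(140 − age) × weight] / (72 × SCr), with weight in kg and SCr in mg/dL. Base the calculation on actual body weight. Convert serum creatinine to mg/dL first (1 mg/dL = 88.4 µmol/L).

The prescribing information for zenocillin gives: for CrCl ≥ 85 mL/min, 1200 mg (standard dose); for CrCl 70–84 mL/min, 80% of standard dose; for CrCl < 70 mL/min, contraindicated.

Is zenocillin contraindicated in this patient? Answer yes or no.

yes

SCr = 355 / 88.4 = 4.016 mg/dL
CrCl = (140 − 75) × 78.6 / (72 × 4.016) = 5109.0 / 289.15 ≈ 17.7 mL/min
CrCl ≈ 18 mL/min, which is < 70 mL/min.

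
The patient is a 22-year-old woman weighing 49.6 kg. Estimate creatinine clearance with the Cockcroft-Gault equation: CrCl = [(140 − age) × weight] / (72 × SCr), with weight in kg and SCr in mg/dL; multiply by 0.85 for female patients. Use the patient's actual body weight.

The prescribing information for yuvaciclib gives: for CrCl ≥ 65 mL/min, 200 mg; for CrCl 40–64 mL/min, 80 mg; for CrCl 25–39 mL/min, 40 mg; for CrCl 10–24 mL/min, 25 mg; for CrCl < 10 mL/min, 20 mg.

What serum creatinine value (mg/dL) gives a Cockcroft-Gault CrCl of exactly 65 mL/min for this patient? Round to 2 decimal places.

1.06 mg/dL

Standard dose requires CrCl ≥ 65 mL/min.
Set (140 − 22) × 49.6 × 0.85 / (72 × SCr) = 65
SCr = (140 − 22) × 49.6 × 0.85 / (72 × 65) = 1.063 mg/dL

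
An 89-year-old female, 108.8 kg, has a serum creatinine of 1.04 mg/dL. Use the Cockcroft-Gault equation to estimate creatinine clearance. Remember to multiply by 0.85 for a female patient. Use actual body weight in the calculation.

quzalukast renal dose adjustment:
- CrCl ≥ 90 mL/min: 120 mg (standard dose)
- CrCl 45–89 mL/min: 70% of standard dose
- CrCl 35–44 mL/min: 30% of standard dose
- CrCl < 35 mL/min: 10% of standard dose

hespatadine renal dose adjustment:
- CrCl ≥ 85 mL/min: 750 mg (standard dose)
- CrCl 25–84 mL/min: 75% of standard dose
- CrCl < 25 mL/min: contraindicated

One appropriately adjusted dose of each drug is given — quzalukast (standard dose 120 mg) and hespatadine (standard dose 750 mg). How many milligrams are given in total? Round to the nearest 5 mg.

CrCl = (140 − 89) × 108.8 / (72 × 1.04) × 0.85 = 5548.8 / 74.88 × 0.85 ≈ 63.0 mL/min
CrCl ≈ 63 mL/min.
quzalukast: 45–89 mL/min → 70% of 120 mg = 84 mg.
hespatadine: 25–84 mL/min → 75% of 750 mg = 562.5 mg.
Total = 84 + 562.5 = 646.5 mg.

645 mg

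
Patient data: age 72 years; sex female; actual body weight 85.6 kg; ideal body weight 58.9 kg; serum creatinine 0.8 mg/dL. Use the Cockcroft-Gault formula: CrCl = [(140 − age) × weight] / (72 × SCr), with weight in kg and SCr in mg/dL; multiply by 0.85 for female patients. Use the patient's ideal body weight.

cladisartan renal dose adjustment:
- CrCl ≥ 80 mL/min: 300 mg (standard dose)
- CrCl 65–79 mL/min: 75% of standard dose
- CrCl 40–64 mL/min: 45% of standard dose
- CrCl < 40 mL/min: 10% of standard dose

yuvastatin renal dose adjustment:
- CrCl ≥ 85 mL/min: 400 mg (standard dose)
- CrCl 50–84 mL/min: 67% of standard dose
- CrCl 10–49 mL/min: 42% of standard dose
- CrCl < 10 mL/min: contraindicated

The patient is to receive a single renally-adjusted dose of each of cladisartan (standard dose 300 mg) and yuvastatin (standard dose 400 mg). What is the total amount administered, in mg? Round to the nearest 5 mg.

CrCl = (140 − 72) × 58.9 / (72 × 0.8) × 0.85 = 4005.2 / 57.60 × 0.85 ≈ 59.1 mL/min
CrCl ≈ 59 mL/min.
cladisartan: 40–64 mL/min → 45% of 300 mg = 135 mg.
yuvastatin: 50–84 mL/min → 67% of 400 mg = 268 mg.
Total = 135 + 268 = 403 mg.

405 mg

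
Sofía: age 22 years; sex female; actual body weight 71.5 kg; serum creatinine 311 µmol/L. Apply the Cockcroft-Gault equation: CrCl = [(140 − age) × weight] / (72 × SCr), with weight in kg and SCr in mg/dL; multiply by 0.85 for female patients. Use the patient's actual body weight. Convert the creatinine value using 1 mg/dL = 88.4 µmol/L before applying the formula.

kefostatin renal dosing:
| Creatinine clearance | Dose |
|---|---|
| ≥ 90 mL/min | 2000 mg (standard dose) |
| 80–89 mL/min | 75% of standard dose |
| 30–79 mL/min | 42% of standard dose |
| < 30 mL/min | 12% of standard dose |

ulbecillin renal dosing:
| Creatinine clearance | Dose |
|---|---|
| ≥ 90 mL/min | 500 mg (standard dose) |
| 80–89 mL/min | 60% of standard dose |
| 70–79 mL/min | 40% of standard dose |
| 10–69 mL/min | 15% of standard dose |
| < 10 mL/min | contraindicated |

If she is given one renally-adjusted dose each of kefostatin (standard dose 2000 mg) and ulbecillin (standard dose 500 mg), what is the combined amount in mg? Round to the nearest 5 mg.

315 mg

SCr = 311 / 88.4 = 3.518 mg/dL
CrCl = (140 − 22) × 71.5 / (72 × 3.518) × 0.85 = 8437.0 / 253.30 × 0.85 ≈ 28.3 mL/min
CrCl ≈ 28 mL/min.
kefostatin: < 30 mL/min → 12% of 2000 mg = 240 mg.
ulbecillin: 10–69 mL/min → 15% of 500 mg = 75 mg.
Total = 240 + 75 = 315 mg.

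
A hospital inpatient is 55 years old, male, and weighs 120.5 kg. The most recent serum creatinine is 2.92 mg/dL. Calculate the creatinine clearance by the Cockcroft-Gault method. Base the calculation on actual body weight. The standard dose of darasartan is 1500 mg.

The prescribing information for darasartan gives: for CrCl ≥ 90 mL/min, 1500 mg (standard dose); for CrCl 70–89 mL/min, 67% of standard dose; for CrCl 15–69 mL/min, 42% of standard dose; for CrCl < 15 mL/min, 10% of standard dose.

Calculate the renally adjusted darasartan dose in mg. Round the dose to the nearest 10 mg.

CrCl = (140 − 55) × 120.5 / (72 × 2.92) = 10242.5 / 210.24 ≈ 48.7 mL/min
CrCl ≈ 49 mL/min → bracket 15–69 mL/min.
42% of 1500 mg = 630 mg

630 mg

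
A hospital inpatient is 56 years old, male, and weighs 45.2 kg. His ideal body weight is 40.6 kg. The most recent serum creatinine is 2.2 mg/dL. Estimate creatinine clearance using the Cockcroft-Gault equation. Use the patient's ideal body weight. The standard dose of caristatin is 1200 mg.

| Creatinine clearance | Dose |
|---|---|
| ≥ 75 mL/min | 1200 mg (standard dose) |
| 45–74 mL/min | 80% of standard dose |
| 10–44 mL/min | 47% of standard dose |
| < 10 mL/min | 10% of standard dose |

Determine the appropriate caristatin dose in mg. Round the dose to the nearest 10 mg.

560 mg

CrCl = (140 − 56) × 40.6 / (72 × 2.2) = 3410.4 / 158.40 ≈ 21.5 mL/min
CrCl ≈ 22 mL/min → bracket 10–44 mL/min.
47% of 1200 mg = 564 mg → 560 mg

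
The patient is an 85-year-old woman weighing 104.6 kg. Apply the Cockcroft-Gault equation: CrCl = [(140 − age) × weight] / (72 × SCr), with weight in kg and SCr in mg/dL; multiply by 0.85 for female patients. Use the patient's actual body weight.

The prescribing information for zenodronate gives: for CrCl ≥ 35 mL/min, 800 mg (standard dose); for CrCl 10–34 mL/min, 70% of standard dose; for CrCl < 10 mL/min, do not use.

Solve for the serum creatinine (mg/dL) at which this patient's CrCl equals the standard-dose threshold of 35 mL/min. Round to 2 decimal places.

1.94 mg/dL

Standard dose requires CrCl ≥ 35 mL/min.
Set (140 − 85) × 104.6 × 0.85 / (72 × SCr) = 35
SCr = (140 − 85) × 104.6 × 0.85 / (72 × 35) = 1.940 mg/dL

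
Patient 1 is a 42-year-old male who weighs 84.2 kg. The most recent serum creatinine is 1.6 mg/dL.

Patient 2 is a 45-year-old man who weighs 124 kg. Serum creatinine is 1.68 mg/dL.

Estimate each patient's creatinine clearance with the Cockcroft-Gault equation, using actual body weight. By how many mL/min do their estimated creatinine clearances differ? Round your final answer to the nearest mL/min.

26 mL/min

Patient 1: CrCl = (140 − 42) × 84.2 / (72 × 1.6) = 8251.6 / 115.20 ≈ 71.6 mL/min
Patient 2: CrCl = (140 − 45) × 124 / (72 × 1.68) = 11780.0 / 120.96 ≈ 97.4 mL/min
|71.6 − 97.4| = 25.8 mL/min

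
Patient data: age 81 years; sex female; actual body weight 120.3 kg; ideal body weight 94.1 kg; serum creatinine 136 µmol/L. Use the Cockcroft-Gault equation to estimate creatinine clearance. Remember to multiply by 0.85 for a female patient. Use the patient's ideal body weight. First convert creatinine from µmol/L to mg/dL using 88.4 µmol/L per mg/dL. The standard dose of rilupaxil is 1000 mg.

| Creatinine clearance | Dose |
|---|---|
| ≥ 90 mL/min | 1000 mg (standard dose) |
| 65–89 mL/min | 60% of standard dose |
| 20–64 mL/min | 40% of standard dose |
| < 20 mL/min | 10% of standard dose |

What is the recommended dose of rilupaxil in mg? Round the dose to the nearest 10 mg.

400 mg

SCr = 136 / 88.4 = 1.538 mg/dL
CrCl = (140 − 81) × 94.1 / (72 × 1.538) × 0.85 = 5551.9 / 110.74 × 0.85 ≈ 42.6 mL/min
CrCl ≈ 43 mL/min → bracket 20–64 mL/min.
40% of 1000 mg = 400 mg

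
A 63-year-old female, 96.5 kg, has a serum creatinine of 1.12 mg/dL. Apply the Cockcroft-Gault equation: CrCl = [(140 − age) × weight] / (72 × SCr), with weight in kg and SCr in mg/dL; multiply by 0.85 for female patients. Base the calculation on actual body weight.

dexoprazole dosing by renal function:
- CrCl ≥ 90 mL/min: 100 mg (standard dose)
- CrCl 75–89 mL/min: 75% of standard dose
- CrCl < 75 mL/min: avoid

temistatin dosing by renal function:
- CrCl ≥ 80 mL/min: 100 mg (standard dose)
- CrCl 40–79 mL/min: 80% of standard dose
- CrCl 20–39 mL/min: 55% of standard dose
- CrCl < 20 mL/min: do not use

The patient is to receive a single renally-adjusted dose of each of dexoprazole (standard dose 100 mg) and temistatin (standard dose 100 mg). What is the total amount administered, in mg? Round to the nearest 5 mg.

155 mg

CrCl = (140 − 63) × 96.5 / (72 × 1.12) × 0.85 = 7430.5 / 80.64 × 0.85 ≈ 78.3 mL/min
CrCl ≈ 78 mL/min.
dexoprazole: 75–89 mL/min → 75% of 100 mg = 75 mg.
temistatin: 40–79 mL/min → 80% of 100 mg = 80 mg.
Total = 75 + 80 = 155 mg.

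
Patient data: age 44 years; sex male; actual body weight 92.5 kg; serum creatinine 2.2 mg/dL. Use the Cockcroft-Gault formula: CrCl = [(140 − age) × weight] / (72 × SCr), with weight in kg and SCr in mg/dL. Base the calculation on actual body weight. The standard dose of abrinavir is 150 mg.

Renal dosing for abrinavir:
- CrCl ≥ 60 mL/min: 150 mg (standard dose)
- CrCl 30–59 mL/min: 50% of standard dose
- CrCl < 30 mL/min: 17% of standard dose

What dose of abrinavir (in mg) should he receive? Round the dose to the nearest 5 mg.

75 mg

CrCl = (140 − 44) × 92.5 / (72 × 2.2) = 8880.0 / 158.40 ≈ 56.1 mL/min
CrCl ≈ 56 mL/min → bracket 30–59 mL/min.
50% of 150 mg = 75 mg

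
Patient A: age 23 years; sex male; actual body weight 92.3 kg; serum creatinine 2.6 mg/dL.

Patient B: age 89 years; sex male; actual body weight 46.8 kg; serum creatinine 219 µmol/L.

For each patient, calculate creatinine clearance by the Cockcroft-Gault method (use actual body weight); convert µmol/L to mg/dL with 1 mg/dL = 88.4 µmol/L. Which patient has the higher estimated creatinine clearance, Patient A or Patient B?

Patient A

Patient A: CrCl = (140 − 23) × 92.3 / (72 × 2.6) = 10799.1 / 187.20 ≈ 57.7 mL/min
Patient B: SCr = 219 / 88.4 = 2.477 mg/dL
Patient B: CrCl = (140 − 89) × 46.8 / (72 × 2.477) = 2386.8 / 178.34 ≈ 13.4 mL/min
57.7 vs 13.4 mL/min → Patient A is higher.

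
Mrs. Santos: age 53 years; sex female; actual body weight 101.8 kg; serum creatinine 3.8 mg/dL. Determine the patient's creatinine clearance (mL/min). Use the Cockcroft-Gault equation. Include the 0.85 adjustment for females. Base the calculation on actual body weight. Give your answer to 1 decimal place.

CrCl = (140 − 53) × 101.8 / (72 × 3.8) × 0.85 = 8856.6 / 273.60 × 0.85 ≈ 27.5 mL/min

27.5 mL/min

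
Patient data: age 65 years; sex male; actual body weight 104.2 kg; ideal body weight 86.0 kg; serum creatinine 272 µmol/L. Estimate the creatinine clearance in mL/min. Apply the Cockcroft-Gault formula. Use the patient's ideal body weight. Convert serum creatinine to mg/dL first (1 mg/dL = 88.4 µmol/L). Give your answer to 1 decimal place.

SCr = 272 / 88.4 = 3.077 mg/dL
CrCl = (140 − 65) × 86 / (72 × 3.077) = 6450.0 / 221.54 ≈ 29.1 mL/min

29.1 mL/min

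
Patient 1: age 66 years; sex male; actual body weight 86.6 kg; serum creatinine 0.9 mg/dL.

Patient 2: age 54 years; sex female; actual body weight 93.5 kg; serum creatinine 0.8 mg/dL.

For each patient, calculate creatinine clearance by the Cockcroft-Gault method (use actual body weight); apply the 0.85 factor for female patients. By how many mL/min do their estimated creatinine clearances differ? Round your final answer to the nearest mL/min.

20 mL/min

Patient 1: CrCl = (140 − 66) × 86.6 / (72 × 0.9) = 6408.4 / 64.80 ≈ 98.9 mL/min
Patient 2: CrCl = (140 − 54) × 93.5 / (72 × 0.8) × 0.85 = 8041.0 / 57.60 × 0.85 ≈ 118.7 mL/min
|98.9 − 118.7| = 19.8 mL/min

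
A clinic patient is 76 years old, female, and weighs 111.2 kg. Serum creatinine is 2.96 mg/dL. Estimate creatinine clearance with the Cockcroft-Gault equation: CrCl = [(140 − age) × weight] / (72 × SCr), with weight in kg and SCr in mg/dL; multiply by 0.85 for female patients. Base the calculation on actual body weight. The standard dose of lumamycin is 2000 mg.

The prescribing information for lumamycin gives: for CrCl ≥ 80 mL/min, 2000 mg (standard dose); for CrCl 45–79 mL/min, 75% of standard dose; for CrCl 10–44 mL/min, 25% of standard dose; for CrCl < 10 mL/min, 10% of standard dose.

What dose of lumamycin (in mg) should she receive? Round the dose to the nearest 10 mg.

CrCl = (140 − 76) × 111.2 / (72 × 2.96) × 0.85 = 7116.8 / 213.12 × 0.85 ≈ 28.4 mL/min
CrCl ≈ 28 mL/min → bracket 10–44 mL/min.
25% of 2000 mg = 500 mg

500 mg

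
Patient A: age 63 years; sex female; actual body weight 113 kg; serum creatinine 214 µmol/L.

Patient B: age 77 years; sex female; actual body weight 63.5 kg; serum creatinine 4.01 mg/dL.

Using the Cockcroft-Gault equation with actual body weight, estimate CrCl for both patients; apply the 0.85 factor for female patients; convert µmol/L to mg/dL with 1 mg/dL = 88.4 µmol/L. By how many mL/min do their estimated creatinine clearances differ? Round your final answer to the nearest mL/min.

31 mL/min

Patient A: SCr = 214 / 88.4 = 2.421 mg/dL
Patient A: CrCl = (140 − 63) × 113 / (72 × 2.421) × 0.85 = 8701.0 / 174.31 × 0.85 ≈ 42.4 mL/min
Patient B: CrCl = (140 − 77) × 63.5 / (72 × 4.01) × 0.85 = 4000.5 / 288.72 × 0.85 ≈ 11.8 mL/min
|42.4 − 11.8| = 30.6 mL/min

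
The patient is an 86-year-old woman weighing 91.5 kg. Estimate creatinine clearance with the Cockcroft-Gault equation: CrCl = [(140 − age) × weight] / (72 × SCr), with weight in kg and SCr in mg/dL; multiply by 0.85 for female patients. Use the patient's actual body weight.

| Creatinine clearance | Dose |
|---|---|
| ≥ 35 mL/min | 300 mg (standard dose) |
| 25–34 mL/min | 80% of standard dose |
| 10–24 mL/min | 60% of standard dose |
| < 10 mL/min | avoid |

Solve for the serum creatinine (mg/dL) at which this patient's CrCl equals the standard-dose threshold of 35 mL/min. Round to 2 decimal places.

Standard dose requires CrCl ≥ 35 mL/min.
Set (140 − 86) × 91.5 × 0.85 / (72 × SCr) = 35
SCr = (140 − 86) × 91.5 × 0.85 / (72 × 35) = 1.667 mg/dL

1.67 mg/dL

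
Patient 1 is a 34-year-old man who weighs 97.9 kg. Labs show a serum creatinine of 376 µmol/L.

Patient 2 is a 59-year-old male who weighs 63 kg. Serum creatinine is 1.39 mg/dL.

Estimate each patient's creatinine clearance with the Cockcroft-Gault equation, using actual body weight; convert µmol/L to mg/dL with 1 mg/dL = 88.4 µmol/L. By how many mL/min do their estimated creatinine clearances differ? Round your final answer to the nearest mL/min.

Patient 1: SCr = 376 / 88.4 = 4.253 mg/dL
Patient 1: CrCl = (140 − 34) × 97.9 / (72 × 4.253) = 10377.4 / 306.22 ≈ 33.9 mL/min
Patient 2: CrCl = (140 − 59) × 63 / (72 × 1.39) = 5103.0 / 100.08 ≈ 51.0 mL/min
|33.9 − 51.0| = 17.1 mL/min

17 mL/min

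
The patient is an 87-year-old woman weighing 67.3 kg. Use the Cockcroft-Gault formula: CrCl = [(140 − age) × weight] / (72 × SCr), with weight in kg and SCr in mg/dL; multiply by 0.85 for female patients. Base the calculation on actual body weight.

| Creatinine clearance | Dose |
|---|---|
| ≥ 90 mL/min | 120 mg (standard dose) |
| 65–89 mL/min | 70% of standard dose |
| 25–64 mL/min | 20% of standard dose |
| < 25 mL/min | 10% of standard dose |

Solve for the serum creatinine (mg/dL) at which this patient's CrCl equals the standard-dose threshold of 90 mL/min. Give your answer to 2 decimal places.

0.47 mg/dL

Standard dose requires CrCl ≥ 90 mL/min.
Set (140 − 87) × 67.3 × 0.85 / (72 × SCr) = 90
SCr = (140 − 87) × 67.3 × 0.85 / (72 × 90) = 0.468 mg/dL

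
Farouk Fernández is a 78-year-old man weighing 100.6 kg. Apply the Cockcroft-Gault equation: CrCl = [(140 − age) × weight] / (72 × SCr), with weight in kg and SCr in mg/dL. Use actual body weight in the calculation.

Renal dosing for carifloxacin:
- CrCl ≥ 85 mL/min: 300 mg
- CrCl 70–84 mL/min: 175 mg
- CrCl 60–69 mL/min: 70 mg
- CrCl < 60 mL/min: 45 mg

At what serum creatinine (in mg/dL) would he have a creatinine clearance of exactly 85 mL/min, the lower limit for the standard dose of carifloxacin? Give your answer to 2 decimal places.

Standard dose requires CrCl ≥ 85 mL/min.
Set (140 − 78) × 100.6 / (72 × SCr) = 85
SCr = (140 − 78) × 100.6 / (72 × 85) = 1.019 mg/dL

1.02 mg/dL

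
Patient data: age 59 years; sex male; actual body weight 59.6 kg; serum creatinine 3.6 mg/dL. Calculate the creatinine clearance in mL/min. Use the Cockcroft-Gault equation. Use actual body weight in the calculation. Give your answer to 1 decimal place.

CrCl = (140 − 59) × 59.6 / (72 × 3.6) = 4827.6 / 259.20 ≈ 18.6 mL/min

18.6 mL/min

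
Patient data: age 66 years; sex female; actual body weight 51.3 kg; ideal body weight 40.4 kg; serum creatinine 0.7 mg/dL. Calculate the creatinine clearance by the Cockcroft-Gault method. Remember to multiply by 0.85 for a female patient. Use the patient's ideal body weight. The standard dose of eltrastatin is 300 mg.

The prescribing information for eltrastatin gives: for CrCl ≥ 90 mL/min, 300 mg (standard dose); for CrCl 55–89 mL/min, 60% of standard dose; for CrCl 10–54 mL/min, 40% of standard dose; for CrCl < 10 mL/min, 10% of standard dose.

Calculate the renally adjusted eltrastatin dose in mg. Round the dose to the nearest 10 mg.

120 mg

CrCl = (140 − 66) × 40.4 / (72 × 0.7) × 0.85 = 2989.6 / 50.40 × 0.85 ≈ 50.4 mL/min
CrCl ≈ 50 mL/min → bracket 10–54 mL/min.
40% of 300 mg = 120 mg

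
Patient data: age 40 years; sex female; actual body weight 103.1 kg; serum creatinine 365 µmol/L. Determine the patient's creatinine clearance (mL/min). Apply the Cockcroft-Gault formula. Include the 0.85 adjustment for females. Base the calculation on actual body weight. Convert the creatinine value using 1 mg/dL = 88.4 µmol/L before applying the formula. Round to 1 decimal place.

29.5 mL/min

SCr = 365 / 88.4 = 4.129 mg/dL
CrCl = (140 − 40) × 103.1 / (72 × 4.129) × 0.85 = 10310.0 / 297.29 × 0.85 ≈ 29.5 mL/min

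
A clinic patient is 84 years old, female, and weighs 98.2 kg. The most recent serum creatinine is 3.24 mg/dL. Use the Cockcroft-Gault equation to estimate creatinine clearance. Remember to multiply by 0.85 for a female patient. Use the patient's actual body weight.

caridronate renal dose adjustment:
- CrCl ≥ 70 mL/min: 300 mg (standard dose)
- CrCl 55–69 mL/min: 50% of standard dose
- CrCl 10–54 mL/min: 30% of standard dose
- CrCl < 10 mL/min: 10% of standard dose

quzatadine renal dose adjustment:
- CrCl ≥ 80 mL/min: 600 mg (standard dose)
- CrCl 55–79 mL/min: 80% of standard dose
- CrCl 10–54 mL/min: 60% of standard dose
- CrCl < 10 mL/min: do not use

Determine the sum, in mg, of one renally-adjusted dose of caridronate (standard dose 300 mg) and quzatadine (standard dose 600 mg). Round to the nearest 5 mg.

450 mg

CrCl = (140 − 84) × 98.2 / (72 × 3.24) × 0.85 = 5499.2 / 233.28 × 0.85 ≈ 20.0 mL/min
CrCl ≈ 20 mL/min.
caridronate: 10–54 mL/min → 30% of 300 mg = 90 mg.
quzatadine: 10–54 mL/min → 60% of 600 mg = 360 mg.
Total = 90 + 360 = 450 mg.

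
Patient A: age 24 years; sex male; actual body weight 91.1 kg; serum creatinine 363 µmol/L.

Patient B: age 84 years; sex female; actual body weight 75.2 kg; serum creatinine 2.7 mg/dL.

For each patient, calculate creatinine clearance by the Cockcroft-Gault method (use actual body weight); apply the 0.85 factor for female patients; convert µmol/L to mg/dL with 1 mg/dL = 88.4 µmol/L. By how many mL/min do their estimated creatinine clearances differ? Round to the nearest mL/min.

17 mL/min

Patient A: SCr = 363 / 88.4 = 4.106 mg/dL
Patient A: CrCl = (140 − 24) × 91.1 / (72 × 4.106) = 10567.6 / 295.63 ≈ 35.7 mL/min
Patient B: CrCl = (140 − 84) × 75.2 / (72 × 2.7) × 0.85 = 4211.2 / 194.40 × 0.85 ≈ 18.4 mL/min
|35.7 − 18.4| = 17.3 mL/min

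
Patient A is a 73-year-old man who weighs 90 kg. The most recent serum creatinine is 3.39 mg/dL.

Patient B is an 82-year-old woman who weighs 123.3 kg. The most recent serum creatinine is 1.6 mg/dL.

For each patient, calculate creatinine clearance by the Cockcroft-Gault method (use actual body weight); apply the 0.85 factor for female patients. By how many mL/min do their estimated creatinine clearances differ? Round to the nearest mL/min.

28 mL/min

Patient A: CrCl = (140 − 73) × 90 / (72 × 3.39) = 6030.0 / 244.08 ≈ 24.7 mL/min
Patient B: CrCl = (140 − 82) × 123.3 / (72 × 1.6) × 0.85 = 7151.4 / 115.20 × 0.85 ≈ 52.8 mL/min
|24.7 − 52.8| = 28.1 mL/min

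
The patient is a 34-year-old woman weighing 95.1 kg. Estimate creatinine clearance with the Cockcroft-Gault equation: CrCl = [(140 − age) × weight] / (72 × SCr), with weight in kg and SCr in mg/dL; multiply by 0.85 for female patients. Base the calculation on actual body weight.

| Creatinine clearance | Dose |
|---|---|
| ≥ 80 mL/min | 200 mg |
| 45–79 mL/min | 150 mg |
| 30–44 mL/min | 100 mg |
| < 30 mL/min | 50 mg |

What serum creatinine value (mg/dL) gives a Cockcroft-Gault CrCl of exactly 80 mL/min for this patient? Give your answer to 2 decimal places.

Standard dose requires CrCl ≥ 80 mL/min.
Set (140 − 34) × 95.1 × 0.85 / (72 × SCr) = 80
SCr = (140 − 34) × 95.1 × 0.85 / (72 × 80) = 1.488 mg/dL

1.49 mg/dL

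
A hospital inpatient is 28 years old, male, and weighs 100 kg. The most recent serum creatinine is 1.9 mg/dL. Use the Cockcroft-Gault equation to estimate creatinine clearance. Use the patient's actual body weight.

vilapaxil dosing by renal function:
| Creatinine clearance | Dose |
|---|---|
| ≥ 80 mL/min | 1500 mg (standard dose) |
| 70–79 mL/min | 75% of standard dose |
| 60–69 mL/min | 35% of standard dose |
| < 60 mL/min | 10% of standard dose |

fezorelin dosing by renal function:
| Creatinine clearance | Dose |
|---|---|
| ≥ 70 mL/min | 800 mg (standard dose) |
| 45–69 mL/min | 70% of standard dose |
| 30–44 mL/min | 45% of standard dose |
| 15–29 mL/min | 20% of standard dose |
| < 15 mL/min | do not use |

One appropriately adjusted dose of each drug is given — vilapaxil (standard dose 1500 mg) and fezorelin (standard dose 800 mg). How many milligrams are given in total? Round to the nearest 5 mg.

CrCl = (140 − 28) × 100 / (72 × 1.9) = 11200.0 / 136.80 ≈ 81.9 mL/min
CrCl ≈ 82 mL/min.
vilapaxil: ≥ 80 mL/min → 100% of 1500 mg = 1500 mg.
fezorelin: ≥ 70 mL/min → 100% of 800 mg = 800 mg.
Total = 1500 + 800 = 2300 mg.

2300 mg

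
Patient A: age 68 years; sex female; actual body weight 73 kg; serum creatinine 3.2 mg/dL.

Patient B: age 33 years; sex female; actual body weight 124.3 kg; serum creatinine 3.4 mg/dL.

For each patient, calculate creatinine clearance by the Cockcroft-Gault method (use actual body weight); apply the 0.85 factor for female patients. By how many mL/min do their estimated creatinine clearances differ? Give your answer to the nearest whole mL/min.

Patient A: CrCl = (140 − 68) × 73 / (72 × 3.2) × 0.85 = 5256.0 / 230.40 × 0.85 ≈ 19.4 mL/min
Patient B: CrCl = (140 − 33) × 124.3 / (72 × 3.4) × 0.85 = 13300.1 / 244.80 × 0.85 ≈ 46.2 mL/min
|19.4 − 46.2| = 26.8 mL/min

27 mL/min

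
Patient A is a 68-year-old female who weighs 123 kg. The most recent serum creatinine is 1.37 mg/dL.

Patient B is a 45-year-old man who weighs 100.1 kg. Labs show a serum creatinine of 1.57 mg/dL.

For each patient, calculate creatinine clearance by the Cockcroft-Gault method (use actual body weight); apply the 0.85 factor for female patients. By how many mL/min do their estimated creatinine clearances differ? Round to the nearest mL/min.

Patient A: CrCl = (140 − 68) × 123 / (72 × 1.37) × 0.85 = 8856.0 / 98.64 × 0.85 ≈ 76.3 mL/min
Patient B: CrCl = (140 − 45) × 100.1 / (72 × 1.57) = 9509.5 / 113.04 ≈ 84.1 mL/min
|76.3 − 84.1| = 7.8 mL/min

8 mL/min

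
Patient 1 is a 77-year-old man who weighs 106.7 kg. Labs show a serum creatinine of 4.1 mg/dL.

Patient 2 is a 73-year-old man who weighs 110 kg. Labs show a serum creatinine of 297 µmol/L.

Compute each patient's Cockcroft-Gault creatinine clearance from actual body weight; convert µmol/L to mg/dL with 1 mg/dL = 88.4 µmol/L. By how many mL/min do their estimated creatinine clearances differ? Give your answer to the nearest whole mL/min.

Patient 1: CrCl = (140 − 77) × 106.7 / (72 × 4.1) = 6722.1 / 295.20 ≈ 22.8 mL/min
Patient 2: SCr = 297 / 88.4 = 3.36 mg/dL
Patient 2: CrCl = (140 − 73) × 110 / (72 × 3.36) = 7370.0 / 241.92 ≈ 30.5 mL/min
|22.8 − 30.5| = 7.7 mL/min

8 mL/min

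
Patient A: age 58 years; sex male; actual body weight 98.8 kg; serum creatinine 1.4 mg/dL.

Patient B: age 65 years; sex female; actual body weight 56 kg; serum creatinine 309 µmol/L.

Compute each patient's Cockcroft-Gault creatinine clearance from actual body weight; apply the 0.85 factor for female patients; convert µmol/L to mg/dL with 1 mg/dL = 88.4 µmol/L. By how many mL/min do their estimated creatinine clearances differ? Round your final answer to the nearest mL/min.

Patient A: CrCl = (140 − 58) × 98.8 / (72 × 1.4) = 8101.6 / 100.80 ≈ 80.4 mL/min
Patient B: SCr = 309 / 88.4 = 3.495 mg/dL
Patient B: CrCl = (140 − 65) × 56 / (72 × 3.495) × 0.85 = 4200.0 / 251.64 × 0.85 ≈ 14.2 mL/min
|80.4 − 14.2| = 66.2 mL/min

66 mL/min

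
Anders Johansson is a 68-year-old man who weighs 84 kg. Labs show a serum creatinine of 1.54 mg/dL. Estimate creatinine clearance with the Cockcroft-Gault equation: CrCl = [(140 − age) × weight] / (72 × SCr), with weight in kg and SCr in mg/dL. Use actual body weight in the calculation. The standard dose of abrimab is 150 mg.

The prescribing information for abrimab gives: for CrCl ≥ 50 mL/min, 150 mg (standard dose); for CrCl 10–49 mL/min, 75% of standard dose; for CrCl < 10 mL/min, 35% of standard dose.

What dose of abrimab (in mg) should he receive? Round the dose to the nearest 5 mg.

CrCl = (140 − 68) × 84 / (72 × 1.54) = 6048.0 / 110.88 ≈ 54.5 mL/min
CrCl ≈ 55 mL/min → bracket ≥ 50 mL/min.
100% of 150 mg = 150 mg

150 mg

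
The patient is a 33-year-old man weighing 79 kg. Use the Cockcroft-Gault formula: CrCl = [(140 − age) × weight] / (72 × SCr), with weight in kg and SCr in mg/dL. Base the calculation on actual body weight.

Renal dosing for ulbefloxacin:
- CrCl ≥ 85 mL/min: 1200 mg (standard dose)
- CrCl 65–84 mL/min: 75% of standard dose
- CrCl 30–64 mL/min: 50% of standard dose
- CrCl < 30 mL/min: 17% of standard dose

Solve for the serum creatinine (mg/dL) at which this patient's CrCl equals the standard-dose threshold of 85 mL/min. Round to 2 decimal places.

1.38 mg/dL

Standard dose requires CrCl ≥ 85 mL/min.
Set (140 − 33) × 79 / (72 × SCr) = 85
SCr = (140 − 33) × 79 / (72 × 85) = 1.381 mg/dL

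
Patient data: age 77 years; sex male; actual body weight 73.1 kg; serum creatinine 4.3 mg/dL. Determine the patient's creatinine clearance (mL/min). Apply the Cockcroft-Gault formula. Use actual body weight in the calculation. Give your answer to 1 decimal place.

14.9 mL/min

CrCl = (140 − 77) × 73.1 / (72 × 4.3) = 4605.3 / 309.60 ≈ 14.9 mL/min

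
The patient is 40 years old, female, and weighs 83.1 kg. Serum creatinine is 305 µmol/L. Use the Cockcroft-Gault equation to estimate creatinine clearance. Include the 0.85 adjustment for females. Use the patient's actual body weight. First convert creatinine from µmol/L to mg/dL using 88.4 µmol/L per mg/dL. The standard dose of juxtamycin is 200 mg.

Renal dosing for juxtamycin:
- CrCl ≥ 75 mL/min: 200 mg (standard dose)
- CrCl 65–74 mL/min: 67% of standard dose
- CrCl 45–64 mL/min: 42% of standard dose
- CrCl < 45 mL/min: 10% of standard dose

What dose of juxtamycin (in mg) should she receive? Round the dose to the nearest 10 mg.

20 mg

SCr = 305 / 88.4 = 3.45 mg/dL
CrCl = (140 − 40) × 83.1 / (72 × 3.45) × 0.85 = 8310.0 / 248.40 × 0.85 ≈ 28.4 mL/min
CrCl ≈ 28 mL/min → bracket < 45 mL/min.
10% of 200 mg = 20 mg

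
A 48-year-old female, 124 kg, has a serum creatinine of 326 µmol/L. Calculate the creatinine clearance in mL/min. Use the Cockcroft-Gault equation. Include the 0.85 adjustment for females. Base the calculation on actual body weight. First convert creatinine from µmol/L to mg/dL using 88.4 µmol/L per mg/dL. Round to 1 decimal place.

SCr = 326 / 88.4 = 3.688 mg/dL
CrCl = (140 − 48) × 124 / (72 × 3.688) × 0.85 = 11408.0 / 265.54 × 0.85 ≈ 36.5 mL/min

36.5 mL/min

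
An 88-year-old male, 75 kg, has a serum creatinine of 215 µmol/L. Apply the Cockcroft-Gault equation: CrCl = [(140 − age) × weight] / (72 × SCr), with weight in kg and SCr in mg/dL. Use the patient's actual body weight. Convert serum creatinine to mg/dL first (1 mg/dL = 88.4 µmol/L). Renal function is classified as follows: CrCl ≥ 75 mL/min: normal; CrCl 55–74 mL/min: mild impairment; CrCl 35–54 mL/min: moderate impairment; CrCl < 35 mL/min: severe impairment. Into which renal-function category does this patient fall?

SCr = 215 / 88.4 = 2.432 mg/dL
CrCl = (140 − 88) × 75 / (72 × 2.432) = 3900.0 / 175.10 ≈ 22.3 mL/min
22 mL/min falls in the 'severe impairment' range.

severe impairment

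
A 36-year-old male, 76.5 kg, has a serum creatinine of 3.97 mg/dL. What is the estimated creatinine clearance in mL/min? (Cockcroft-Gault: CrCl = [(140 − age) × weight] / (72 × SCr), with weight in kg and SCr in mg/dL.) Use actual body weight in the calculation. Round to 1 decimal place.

CrCl = (140 − 36) × 76.5 / (72 × 3.97) = 7956.0 / 285.84 ≈ 27.8 mL/min

27.8 mL/min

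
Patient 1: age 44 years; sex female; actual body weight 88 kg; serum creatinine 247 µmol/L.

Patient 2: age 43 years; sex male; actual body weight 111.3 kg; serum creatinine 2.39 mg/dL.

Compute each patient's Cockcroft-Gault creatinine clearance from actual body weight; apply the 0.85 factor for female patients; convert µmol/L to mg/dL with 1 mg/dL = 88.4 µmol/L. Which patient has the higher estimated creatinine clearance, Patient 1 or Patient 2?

Patient 2

Patient 1: SCr = 247 / 88.4 = 2.794 mg/dL
Patient 1: CrCl = (140 − 44) × 88 / (72 × 2.794) × 0.85 = 8448.0 / 201.17 × 0.85 ≈ 35.7 mL/min
Patient 2: CrCl = (140 − 43) × 111.3 / (72 × 2.39) = 10796.1 / 172.08 ≈ 62.7 mL/min
35.7 vs 62.7 mL/min → Patient 2 is higher.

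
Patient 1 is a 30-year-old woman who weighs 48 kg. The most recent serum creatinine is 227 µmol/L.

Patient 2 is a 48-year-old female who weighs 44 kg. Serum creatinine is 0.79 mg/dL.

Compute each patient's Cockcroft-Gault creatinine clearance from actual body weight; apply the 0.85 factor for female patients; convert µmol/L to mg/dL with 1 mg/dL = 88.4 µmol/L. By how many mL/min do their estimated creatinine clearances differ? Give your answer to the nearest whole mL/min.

36 mL/min

Patient 1: SCr = 227 / 88.4 = 2.568 mg/dL
Patient 1: CrCl = (140 − 30) × 48 / (72 × 2.568) × 0.85 = 5280.0 / 184.90 × 0.85 ≈ 24.3 mL/min
Patient 2: CrCl = (140 − 48) × 44 / (72 × 0.79) × 0.85 = 4048.0 / 56.88 × 0.85 ≈ 60.5 mL/min
|24.3 − 60.5| = 36.2 mL/min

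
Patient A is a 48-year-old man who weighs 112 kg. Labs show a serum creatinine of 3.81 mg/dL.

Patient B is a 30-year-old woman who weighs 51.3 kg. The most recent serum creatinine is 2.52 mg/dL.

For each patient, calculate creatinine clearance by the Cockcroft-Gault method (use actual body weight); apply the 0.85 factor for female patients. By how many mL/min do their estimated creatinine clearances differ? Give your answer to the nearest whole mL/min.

Patient A: CrCl = (140 − 48) × 112 / (72 × 3.81) = 10304.0 / 274.32 ≈ 37.6 mL/min
Patient B: CrCl = (140 − 30) × 51.3 / (72 × 2.52) × 0.85 = 5643.0 / 181.44 × 0.85 ≈ 26.4 mL/min
|37.6 − 26.4| = 11.2 mL/min

11 mL/min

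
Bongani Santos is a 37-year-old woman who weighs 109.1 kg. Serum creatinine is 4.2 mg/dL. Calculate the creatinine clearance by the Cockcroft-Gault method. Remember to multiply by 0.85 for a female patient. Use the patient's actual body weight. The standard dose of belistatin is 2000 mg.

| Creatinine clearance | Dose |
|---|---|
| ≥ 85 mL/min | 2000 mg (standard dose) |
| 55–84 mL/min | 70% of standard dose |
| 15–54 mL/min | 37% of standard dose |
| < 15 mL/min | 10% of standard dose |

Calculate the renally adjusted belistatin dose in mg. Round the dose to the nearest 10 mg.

740 mg

CrCl = (140 − 37) × 109.1 / (72 × 4.2) × 0.85 = 11237.3 / 302.40 × 0.85 ≈ 31.6 mL/min
CrCl ≈ 32 mL/min → bracket 15–54 mL/min.
37% of 2000 mg = 740 mg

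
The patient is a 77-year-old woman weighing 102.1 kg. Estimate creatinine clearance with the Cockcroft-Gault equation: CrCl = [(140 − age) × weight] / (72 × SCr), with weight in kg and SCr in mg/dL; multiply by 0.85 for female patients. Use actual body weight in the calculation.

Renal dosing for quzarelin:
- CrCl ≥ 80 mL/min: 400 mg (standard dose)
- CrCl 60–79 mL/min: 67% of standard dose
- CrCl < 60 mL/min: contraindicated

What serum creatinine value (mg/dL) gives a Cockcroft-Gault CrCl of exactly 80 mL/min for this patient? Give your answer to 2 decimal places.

Standard dose requires CrCl ≥ 80 mL/min.
Set (140 − 77) × 102.1 × 0.85 / (72 × SCr) = 80
SCr = (140 − 77) × 102.1 × 0.85 / (72 × 80) = 0.949 mg/dL

0.95 mg/dL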